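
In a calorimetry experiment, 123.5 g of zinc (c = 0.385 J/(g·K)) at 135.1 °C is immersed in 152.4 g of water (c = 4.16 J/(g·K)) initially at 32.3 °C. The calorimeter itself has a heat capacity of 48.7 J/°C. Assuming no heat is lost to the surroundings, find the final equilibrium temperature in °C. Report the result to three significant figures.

T_f = 39.0 °C

Heat lost by zinc = heat gained by water + calorimeter.
(123.5)(0.385)(135.1 − T) = [(152.4)(4.16) + 48.7](T − 32.3)
47.5475 (135.1 − T) = 682.684 (T − 32.3)
6423.7 − 47.5475 T = 682.684 T − 22051
28474.7 = 730.2315 T
T = 38.99 °C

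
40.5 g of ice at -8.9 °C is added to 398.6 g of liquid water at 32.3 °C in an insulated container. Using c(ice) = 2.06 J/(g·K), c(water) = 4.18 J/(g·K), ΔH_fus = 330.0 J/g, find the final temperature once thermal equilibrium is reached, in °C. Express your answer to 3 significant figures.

T_f = 21.6 °C

Heat to bring ice to 0 °C and melt it: q₁ = 40.5×2.06×8.9 + 40.5×330.0 = 14108 J
Heat the water can supply cooling to 0 °C: 398.6×4.18×32.3 = 53816.6 J > q₁, so all ice melts.
Energy balance: 398.6×4.18×(32.3 − T) = 14108 + 40.5×4.18×(T − 0)
1666.148(32.3 − T) = 14108 + 169.29 T
53816.6 − 14108 = 1835.438 T
T = 39708.6 / 1835.438 = 21.63 °C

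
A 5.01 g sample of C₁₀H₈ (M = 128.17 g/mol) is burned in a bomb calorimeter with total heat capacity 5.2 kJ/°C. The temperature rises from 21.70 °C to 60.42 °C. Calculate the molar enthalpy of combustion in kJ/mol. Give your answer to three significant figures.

ΔT = 60.42 − 21.70 = 38.72 °C
q_cal = C_cal × ΔT = 5.2 × 38.72 = 201.344 kJ
n = 5.01 / 128.17 = 0.03909 mol
q_rxn = −q_cal = -201.344 kJ
ΔH = -201.344 / 0.03909 = -5151 kJ/mol

ΔH = -5150 kJ/mol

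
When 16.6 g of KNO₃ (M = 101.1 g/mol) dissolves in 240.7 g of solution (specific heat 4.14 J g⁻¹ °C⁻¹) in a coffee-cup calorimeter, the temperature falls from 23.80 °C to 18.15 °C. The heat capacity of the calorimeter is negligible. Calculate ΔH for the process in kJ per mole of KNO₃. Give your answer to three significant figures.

ΔH = 34.3 kJ/mol

|ΔT| = |18.15 − 23.80| = 5.65 °C
|q_surr| = (240.7 × 4.14) × 5.65 = 996.498 × 5.65 = 5630 J
n(KNO₃) = 16.6 / 101.1 = 0.1642 mol
Temperature fell, so q_rxn = +|q_surr| = 5.630 kJ
ΔH = q_rxn / n = 34.29 kJ/mol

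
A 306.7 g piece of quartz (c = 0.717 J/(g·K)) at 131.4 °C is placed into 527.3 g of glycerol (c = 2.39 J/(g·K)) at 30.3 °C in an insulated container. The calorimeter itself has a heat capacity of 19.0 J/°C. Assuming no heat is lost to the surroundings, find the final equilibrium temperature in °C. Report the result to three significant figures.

Heat lost by quartz = heat gained by glycerol + calorimeter.
(306.7)(0.717)(131.4 − T) = [(527.3)(2.39) + 19.0](T − 30.3)
219.9039 (131.4 − T) = 1279.247 (T − 30.3)
28895 − 219.9039 T = 1279.247 T − 38761
67656 = 1499.1509 T
T = 45.13 °C

T_f = 45.1 °C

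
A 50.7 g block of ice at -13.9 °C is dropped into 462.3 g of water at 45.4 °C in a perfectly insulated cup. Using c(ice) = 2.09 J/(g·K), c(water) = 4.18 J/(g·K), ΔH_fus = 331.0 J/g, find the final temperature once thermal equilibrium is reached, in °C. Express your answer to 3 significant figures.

Heat to bring ice to 0 °C and melt it: q₁ = 50.7×2.09×13.9 + 50.7×331.0 = 18255 J
Heat the water can supply cooling to 0 °C: 462.3×4.18×45.4 = 87731.6 J > q₁, so all ice melts.
Energy balance: 462.3×4.18×(45.4 − T) = 18255 + 50.7×4.18×(T − 0)
1932.414(45.4 − T) = 18255 + 211.926 T
87731.6 − 18255 = 2144.340 T
T = 69476.6 / 2144.340 = 32.40 °C

T_f = 32.4 °C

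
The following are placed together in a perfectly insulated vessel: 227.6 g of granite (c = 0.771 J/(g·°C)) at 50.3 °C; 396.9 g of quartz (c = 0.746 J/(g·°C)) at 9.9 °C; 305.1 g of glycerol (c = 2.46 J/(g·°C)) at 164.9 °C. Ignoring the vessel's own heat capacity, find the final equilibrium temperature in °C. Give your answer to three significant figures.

T_f = 111 °C

Σ mᵢcᵢ(T − Tᵢ) = 0  ⇒  T = Σ mᵢcᵢTᵢ / Σ mᵢcᵢ
Σ mᵢcᵢ = 227.6×0.771 + 396.9×0.746 + 305.1×2.46 = 1222.1130
Σ mᵢcᵢTᵢ = 175.4796×50.3 + 296.0874×9.9 + 750.546×164.9 = 135520
T = 135520 / 1222.1130 = 110.9 °C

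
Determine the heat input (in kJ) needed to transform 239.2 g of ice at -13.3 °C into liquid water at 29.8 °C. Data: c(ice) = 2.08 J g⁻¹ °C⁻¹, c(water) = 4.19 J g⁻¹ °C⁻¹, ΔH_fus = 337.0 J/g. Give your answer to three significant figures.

q1 (heat ice -13.3→0.0 °C): 239.2 × 2.08 × 13.3 = 6617 J
q2 (melt at 0 °C): 239.2 × 337.0 = 80610 J
q3 (heat water 0.0→29.8 °C): 239.2 × 4.19 × 29.8 = 29867 J
Total: 6617 + 80610 + 29867 = 117094 J = 117 kJ

q = 117 kJ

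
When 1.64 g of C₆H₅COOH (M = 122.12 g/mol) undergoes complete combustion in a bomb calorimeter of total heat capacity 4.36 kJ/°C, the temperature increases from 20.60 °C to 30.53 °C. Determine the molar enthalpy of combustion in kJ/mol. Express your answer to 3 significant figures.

ΔH = -3220 kJ/mol

ΔT = 30.53 − 20.60 = 9.93 °C
q_cal = C_cal × ΔT = 4.36 × 9.93 = 43.2948 kJ
n = 1.64 / 122.12 = 0.01343 mol
q_rxn = −q_cal = -43.2948 kJ
ΔH = -43.2948 / 0.01343 = -3224 kJ/mol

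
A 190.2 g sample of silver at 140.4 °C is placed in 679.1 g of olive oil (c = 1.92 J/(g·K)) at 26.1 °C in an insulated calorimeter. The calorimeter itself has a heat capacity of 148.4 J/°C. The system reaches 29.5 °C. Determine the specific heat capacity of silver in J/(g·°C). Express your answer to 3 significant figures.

c = 0.234 J/(g·°C)

q_gained = (679.1 × 1.92 + 148.4) × (29.5 − 26.1) = 4938 J
q_lost = 190.2 × c × (140.4 − 29.5) = 21093.18 c
Set equal: c = 4938 / 21093.18 = 0.234 J/(g·°C)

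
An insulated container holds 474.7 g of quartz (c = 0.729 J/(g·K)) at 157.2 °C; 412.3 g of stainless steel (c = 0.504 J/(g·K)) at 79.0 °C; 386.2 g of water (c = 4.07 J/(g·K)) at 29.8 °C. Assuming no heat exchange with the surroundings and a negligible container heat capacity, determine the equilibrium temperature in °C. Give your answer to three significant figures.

T_f = 55.3 °C

Σ mᵢcᵢ(T − Tᵢ) = 0  ⇒  T = Σ mᵢcᵢTᵢ / Σ mᵢcᵢ
Σ mᵢcᵢ = 474.7×0.729 + 412.3×0.504 + 386.2×4.07 = 2125.6895
Σ mᵢcᵢTᵢ = 346.0563×157.2 + 207.7992×79.0 + 1571.834×29.8 = 117656.8
T = 117656.8 / 2125.6895 = 55.3499 °C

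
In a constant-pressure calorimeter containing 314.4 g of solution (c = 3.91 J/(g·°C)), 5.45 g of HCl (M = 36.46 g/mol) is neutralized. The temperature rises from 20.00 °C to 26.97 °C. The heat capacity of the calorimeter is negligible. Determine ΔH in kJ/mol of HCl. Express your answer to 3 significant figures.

|ΔT| = |26.97 − 20.00| = 6.97 °C
|q_surr| = (314.4 × 3.91) × 6.97 = 1229.304 × 6.97 = 8568 J
n(HCl) = 5.45 / 36.46 = 0.1495 mol
Temperature rose, so q_rxn = −|q_surr| = -8.568 kJ
ΔH = q_rxn / n = -57.31 kJ/mol

ΔH = -57.3 kJ/mol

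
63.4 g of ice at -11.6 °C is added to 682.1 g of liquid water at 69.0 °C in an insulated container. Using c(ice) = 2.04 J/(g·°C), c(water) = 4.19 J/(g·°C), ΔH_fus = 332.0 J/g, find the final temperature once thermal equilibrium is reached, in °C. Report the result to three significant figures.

Heat to bring ice to 0 °C and melt it: q₁ = 63.4×2.04×11.6 + 63.4×332.0 = 22549 J
Heat the water can supply cooling to 0 °C: 682.1×4.19×69.0 = 197202 J > q₁, so all ice melts.
Energy balance: 682.1×4.19×(69.0 − T) = 22549 + 63.4×4.19×(T − 0)
2857.999(69.0 − T) = 22549 + 265.646 T
197202 − 22549 = 3123.645 T
T = 174653 / 3123.645 = 55.91 °C

T_f = 55.9 °C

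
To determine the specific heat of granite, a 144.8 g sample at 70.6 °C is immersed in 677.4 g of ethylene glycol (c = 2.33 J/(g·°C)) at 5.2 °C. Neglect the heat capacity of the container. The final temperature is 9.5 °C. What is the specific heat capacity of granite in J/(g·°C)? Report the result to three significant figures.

q_gained = (677.4 × 2.33) × (9.5 − 5.2) = 6787 J
q_lost = 144.8 × c × (70.6 − 9.5) = 8847.28 c
Set equal: c = 6787 / 8847.28 = 0.767 J/(g·°C)

c = 0.767 J/(g·°C)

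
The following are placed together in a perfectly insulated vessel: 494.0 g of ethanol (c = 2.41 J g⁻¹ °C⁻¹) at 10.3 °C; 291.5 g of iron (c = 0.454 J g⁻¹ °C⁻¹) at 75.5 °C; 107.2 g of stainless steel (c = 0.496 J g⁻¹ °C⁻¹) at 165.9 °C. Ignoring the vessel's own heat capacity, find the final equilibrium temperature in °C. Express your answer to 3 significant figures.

T_f = 22.6 °C

Σ mᵢcᵢ(T − Tᵢ) = 0  ⇒  T = Σ mᵢcᵢTᵢ / Σ mᵢcᵢ
Σ mᵢcᵢ = 494.0×2.41 + 291.5×0.454 + 107.2×0.496 = 1376.0522
Σ mᵢcᵢTᵢ = 1190.54×10.3 + 132.341×75.5 + 53.1712×165.9 = 31075
T = 31075 / 1376.0522 = 22.58 °C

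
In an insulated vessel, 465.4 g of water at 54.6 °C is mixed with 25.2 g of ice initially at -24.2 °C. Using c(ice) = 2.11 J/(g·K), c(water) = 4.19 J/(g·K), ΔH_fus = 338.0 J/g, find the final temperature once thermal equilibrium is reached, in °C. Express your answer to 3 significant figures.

T_f = 47.0 °C

Heat to bring ice to 0 °C and melt it: q₁ = 25.2×2.11×24.2 + 25.2×338.0 = 9804.4 J
Heat the water can supply cooling to 0 °C: 465.4×4.19×54.6 = 106471 J > q₁, so all ice melts.
Energy balance: 465.4×4.19×(54.6 − T) = 9804.4 + 25.2×4.19×(T − 0)
1950.026(54.6 − T) = 9804.4 + 105.588 T
106471 − 9804.4 = 2055.614 T
T = 96666.6 / 2055.614 = 47.03 °C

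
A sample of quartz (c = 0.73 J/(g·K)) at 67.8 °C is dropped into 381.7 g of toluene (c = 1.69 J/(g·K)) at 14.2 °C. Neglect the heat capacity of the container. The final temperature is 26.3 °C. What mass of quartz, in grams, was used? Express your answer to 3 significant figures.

q_gained = (381.7 × 1.69) × (26.3 − 14.2) = 7805 J
q_lost = m × 0.73 × (67.8 − 26.3) = 30.295 m
m = 7805 / 30.295 = 258 g

m = 258 g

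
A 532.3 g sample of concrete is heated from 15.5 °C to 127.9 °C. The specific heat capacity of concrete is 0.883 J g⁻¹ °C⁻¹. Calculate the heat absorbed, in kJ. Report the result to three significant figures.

q = m c ΔT = 532.3 × 0.883 × (127.9 − 15.5)
q = 532.3 × 0.883 × 112.4 = 52830 J = 52.8 kJ

q = 52.8 kJ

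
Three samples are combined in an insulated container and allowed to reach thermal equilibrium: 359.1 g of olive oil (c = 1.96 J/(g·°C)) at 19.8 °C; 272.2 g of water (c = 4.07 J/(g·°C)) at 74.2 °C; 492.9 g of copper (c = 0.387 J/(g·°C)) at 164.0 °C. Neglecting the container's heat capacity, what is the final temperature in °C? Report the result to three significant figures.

T_f = 63.6 °C

Σ mᵢcᵢ(T − Tᵢ) = 0  ⇒  T = Σ mᵢcᵢTᵢ / Σ mᵢcᵢ
Σ mᵢcᵢ = 359.1×1.96 + 272.2×4.07 + 492.9×0.387 = 2002.4423
Σ mᵢcᵢTᵢ = 703.836×19.8 + 1107.854×74.2 + 190.7523×164.0 = 127420
T = 127420 / 2002.4423 = 63.63 °C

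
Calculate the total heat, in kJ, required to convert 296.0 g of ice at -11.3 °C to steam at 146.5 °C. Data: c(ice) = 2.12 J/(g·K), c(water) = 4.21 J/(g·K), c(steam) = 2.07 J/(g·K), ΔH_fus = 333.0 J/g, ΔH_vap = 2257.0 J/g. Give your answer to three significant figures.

q = 927 kJ

q1 (heat ice -11.3→0.0 °C): 296.0 × 2.12 × 11.3 = 7091 J
q2 (melt at 0 °C): 296.0 × 333.0 = 98568 J
q3 (heat water 0.0→100.0 °C): 296.0 × 4.21 × 100.0 = 124616 J
q4 (vaporize at 100 °C): 296.0 × 2257.0 = 668072 J
q5 (heat steam 100.0→146.5 °C): 296.0 × 2.07 × 46.5 = 28491 J
Total: 7091 + 98568 + 124616 + 668072 + 28491 = 926838 J = 927 kJ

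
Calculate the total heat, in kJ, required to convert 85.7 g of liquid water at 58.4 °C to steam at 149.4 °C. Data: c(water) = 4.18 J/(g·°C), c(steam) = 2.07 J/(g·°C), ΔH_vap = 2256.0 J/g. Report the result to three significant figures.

q1 (heat water 58.4→100.0 °C): 85.7 × 4.18 × 41.6 = 14902 J
q2 (vaporize at 100 °C): 85.7 × 2256.0 = 193339 J
q3 (heat steam 100.0→149.4 °C): 85.7 × 2.07 × 49.4 = 8764 J
Total: 14902 + 193339 + 8764 = 217005 J = 217 kJ

q = 217 kJ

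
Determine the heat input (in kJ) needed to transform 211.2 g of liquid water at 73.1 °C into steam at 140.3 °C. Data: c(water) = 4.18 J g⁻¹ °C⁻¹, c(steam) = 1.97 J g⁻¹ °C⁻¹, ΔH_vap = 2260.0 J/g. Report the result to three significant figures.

q = 518 kJ

q1 (heat water 73.1→100.0 °C): 211.2 × 4.18 × 26.9 = 23748 J
q2 (vaporize at 100 °C): 211.2 × 2260.0 = 477312 J
q3 (heat steam 100.0→140.3 °C): 211.2 × 1.97 × 40.3 = 16767 J
Total: 23748 + 477312 + 16767 = 517827 J = 518 kJ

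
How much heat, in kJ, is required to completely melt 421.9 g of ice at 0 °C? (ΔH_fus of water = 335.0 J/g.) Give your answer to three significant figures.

q = m × ΔH_fus = 421.9 × 335.0 = 141300 J = 141 kJ

q = 141 kJ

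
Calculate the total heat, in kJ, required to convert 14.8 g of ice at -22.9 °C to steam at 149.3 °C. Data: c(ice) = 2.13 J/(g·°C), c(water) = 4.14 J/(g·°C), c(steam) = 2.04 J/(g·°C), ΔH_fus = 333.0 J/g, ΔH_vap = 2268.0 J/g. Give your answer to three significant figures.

q1 (heat ice -22.9→0.0 °C): 14.8 × 2.13 × 22.9 = 722 J
q2 (melt at 0 °C): 14.8 × 333.0 = 4928 J
q3 (heat water 0.0→100.0 °C): 14.8 × 4.14 × 100.0 = 6127 J
q4 (vaporize at 100 °C): 14.8 × 2268.0 = 33566 J
q5 (heat steam 100.0→149.3 °C): 14.8 × 2.04 × 49.3 = 1488 J
Total: 722 + 4928 + 6127 + 33566 + 1488 = 46831 J = 46.8 kJ

q = 46.8 kJ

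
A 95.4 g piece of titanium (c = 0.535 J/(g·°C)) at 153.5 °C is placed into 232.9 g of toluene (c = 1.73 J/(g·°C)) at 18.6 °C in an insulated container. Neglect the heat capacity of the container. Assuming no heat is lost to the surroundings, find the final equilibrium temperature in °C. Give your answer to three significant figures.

T_f = 33.8 °C

Heat lost by titanium = heat gained by toluene.
(95.4)(0.535)(153.5 − T) = (232.9)(1.73)(T − 18.6)
51.039 (153.5 − T) = 402.917 (T − 18.6)
7834.5 − 51.039 T = 402.917 T − 7494.3
15328.8 = 453.956 T
T = 33.77 °C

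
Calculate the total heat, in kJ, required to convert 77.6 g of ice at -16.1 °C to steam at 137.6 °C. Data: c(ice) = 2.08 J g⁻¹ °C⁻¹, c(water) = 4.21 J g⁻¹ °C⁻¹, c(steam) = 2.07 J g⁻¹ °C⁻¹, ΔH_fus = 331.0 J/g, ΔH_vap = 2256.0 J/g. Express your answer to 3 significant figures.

q1 (heat ice -16.1→0.0 °C): 77.6 × 2.08 × 16.1 = 2599 J
q2 (melt at 0 °C): 77.6 × 331.0 = 25686 J
q3 (heat water 0.0→100.0 °C): 77.6 × 4.21 × 100.0 = 32670 J
q4 (vaporize at 100 °C): 77.6 × 2256.0 = 175066 J
q5 (heat steam 100.0→137.6 °C): 77.6 × 2.07 × 37.6 = 6040 J
Total: 2599 + 25686 + 32670 + 175066 + 6040 = 242061 J = 242 kJ

q = 242 kJ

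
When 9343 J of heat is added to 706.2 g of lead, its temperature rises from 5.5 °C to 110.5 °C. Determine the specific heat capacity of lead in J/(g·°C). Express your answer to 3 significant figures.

c = 0.126 J/(g·°C)

c = q / (m ΔT) = 9343 / (706.2 × 105.0)
c = 9343 / 74151 = 0.126 J/(g·°C)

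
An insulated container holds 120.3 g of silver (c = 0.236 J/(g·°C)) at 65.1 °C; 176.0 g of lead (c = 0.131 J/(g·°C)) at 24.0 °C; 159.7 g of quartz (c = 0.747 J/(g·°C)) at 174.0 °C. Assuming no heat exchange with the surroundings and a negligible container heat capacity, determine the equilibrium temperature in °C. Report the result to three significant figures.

Σ mᵢcᵢ(T − Tᵢ) = 0  ⇒  T = Σ mᵢcᵢTᵢ / Σ mᵢcᵢ
Σ mᵢcᵢ = 120.3×0.236 + 176.0×0.131 + 159.7×0.747 = 170.7427
Σ mᵢcᵢTᵢ = 28.3908×65.1 + 23.056×24.0 + 119.2959×174.0 = 23159
T = 23159 / 170.7427 = 135.6 °C

T_f = 136 °C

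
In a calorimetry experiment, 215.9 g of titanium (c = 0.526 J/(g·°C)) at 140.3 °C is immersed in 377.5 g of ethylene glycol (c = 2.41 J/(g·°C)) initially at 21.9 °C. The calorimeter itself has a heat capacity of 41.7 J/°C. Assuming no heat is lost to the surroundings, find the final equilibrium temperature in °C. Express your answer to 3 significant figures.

T_f = 34.5 °C

Heat lost by titanium = heat gained by ethylene glycol + calorimeter.
(215.9)(0.526)(140.3 − T) = [(377.5)(2.41) + 41.7](T − 21.9)
113.5634 (140.3 − T) = 951.475 (T − 21.9)
15933 − 113.5634 T = 951.475 T − 20837
36770 = 1065.0384 T
T = 34.52 °C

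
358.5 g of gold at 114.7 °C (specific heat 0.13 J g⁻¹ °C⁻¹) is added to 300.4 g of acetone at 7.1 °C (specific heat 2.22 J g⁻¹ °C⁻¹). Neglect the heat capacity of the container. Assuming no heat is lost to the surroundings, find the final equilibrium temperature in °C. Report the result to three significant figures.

T_f = 14.1 °C

Heat lost by gold = heat gained by acetone.
(358.5)(0.13)(114.7 − T) = (300.4)(2.22)(T − 7.1)
46.605 (114.7 − T) = 666.888 (T − 7.1)
5345.6 − 46.605 T = 666.888 T − 4734.9
10080.5 = 713.493 T
T = 14.13 °C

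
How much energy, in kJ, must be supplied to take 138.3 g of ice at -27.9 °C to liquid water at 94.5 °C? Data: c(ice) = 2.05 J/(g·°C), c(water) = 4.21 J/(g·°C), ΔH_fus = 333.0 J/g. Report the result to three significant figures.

q = 109 kJ

q1 (heat ice -27.9→0.0 °C): 138.3 × 2.05 × 27.9 = 7910 J
q2 (melt at 0 °C): 138.3 × 333.0 = 46054 J
q3 (heat water 0.0→94.5 °C): 138.3 × 4.21 × 94.5 = 55022 J
Total: 7910 + 46054 + 55022 = 108986 J = 109 kJ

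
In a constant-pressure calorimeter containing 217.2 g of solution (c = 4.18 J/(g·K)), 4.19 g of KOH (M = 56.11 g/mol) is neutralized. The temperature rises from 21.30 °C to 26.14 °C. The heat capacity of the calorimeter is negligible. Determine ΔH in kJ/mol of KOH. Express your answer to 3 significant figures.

ΔH = -58.8 kJ/mol

|ΔT| = |26.14 − 21.30| = 4.84 °C
|q_surr| = (217.2 × 4.18) × 4.84 = 907.896 × 4.84 = 4394 J
n(KOH) = 4.19 / 56.11 = 0.07467 mol
Temperature rose, so q_rxn = −|q_surr| = -4.394 kJ
ΔH = q_rxn / n = -58.846 kJ/mol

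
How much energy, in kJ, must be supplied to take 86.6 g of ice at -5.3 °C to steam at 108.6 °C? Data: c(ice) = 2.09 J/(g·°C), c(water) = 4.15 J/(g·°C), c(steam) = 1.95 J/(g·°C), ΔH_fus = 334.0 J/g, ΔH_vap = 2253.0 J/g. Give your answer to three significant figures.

q = 262 kJ

q1 (heat ice -5.3→0.0 °C): 86.6 × 2.09 × 5.3 = 959 J
q2 (melt at 0 °C): 86.6 × 334.0 = 28924 J
q3 (heat water 0.0→100.0 °C): 86.6 × 4.15 × 100.0 = 35939 J
q4 (vaporize at 100 °C): 86.6 × 2253.0 = 195110 J
q5 (heat steam 100.0→108.6 °C): 86.6 × 1.95 × 8.6 = 1452 J
Total: 959 + 28924 + 35939 + 195110 + 1452 = 262384 J = 262 kJ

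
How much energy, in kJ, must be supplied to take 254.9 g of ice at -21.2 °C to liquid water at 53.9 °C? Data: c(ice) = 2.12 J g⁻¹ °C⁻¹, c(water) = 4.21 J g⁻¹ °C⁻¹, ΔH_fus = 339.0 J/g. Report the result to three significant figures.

q1 (heat ice -21.2→0.0 °C): 254.9 × 2.12 × 21.2 = 11456 J
q2 (melt at 0 °C): 254.9 × 339.0 = 86411 J
q3 (heat water 0.0→53.9 °C): 254.9 × 4.21 × 53.9 = 57842 J
Total: 11456 + 86411 + 57842 = 155709 J = 156 kJ

q = 156 kJ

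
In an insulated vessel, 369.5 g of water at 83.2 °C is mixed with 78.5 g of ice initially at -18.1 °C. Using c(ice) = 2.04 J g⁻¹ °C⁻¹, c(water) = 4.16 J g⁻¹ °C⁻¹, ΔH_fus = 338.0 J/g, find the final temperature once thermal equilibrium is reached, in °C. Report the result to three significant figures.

Heat to bring ice to 0 °C and melt it: q₁ = 78.5×2.04×18.1 + 78.5×338.0 = 29432 J
Heat the water can supply cooling to 0 °C: 369.5×4.16×83.2 = 127888 J > q₁, so all ice melts.
Energy balance: 369.5×4.16×(83.2 − T) = 29432 + 78.5×4.16×(T − 0)
1537.12(83.2 − T) = 29432 + 326.56 T
127888 − 29432 = 1863.68 T
T = 98456 / 1863.68 = 52.83 °C

T_f = 52.8 °C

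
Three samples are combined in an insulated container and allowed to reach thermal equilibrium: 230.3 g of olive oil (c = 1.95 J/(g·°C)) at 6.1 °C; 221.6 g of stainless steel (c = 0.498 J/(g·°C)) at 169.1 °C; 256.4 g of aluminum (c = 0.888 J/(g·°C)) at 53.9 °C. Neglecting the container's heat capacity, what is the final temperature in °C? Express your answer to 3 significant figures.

T_f = 42.8 °C

Σ mᵢcᵢ(T − Tᵢ) = 0  ⇒  T = Σ mᵢcᵢTᵢ / Σ mᵢcᵢ
Σ mᵢcᵢ = 230.3×1.95 + 221.6×0.498 + 256.4×0.888 = 787.1250
Σ mᵢcᵢTᵢ = 449.085×6.1 + 110.3568×169.1 + 227.6832×53.9 = 33673
T = 33673 / 787.1250 = 42.78 °C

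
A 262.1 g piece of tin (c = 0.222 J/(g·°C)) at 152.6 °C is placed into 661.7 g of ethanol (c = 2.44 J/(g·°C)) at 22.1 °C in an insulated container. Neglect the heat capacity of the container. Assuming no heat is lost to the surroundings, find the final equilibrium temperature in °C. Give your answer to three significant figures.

Heat lost by tin = heat gained by ethanol.
(262.1)(0.222)(152.6 − T) = (661.7)(2.44)(T − 22.1)
58.1862 (152.6 − T) = 1614.548 (T − 22.1)
8879.2 − 58.1862 T = 1614.548 T − 35682
44561.2 = 1672.7342 T
T = 26.64 °C

T_f = 26.6 °C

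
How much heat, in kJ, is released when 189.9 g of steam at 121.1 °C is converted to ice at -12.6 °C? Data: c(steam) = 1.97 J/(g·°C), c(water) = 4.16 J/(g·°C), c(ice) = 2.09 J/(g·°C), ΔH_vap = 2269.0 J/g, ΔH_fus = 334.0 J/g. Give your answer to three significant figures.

q = 586 kJ

q1 (cool steam 121.1→100 °C): 189.9 × 1.97 × 21.1 = 7894 J
q2 (condense at 100 °C): 189.9 × 2269.0 = 430883 J
q3 (cool water 100→0 °C): 189.9 × 4.16 × 100.0 = 78998 J
q4 (freeze at 0 °C): 189.9 × 334.0 = 63427 J
q5 (cool ice 0→-12.6 °C): 189.9 × 2.09 × 12.6 = 5001 J
Total: 7894 + 430883 + 78998 + 63427 + 5001 = 586203 J = 586 kJ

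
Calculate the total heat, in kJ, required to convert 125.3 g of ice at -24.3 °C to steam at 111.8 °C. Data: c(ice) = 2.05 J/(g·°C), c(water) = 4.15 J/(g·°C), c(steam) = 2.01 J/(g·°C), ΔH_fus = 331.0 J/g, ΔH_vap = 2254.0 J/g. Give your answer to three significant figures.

q1 (heat ice -24.3→0.0 °C): 125.3 × 2.05 × 24.3 = 6242 J
q2 (melt at 0 °C): 125.3 × 331.0 = 41474 J
q3 (heat water 0.0→100.0 °C): 125.3 × 4.15 × 100.0 = 52000 J
q4 (vaporize at 100 °C): 125.3 × 2254.0 = 282426 J
q5 (heat steam 100.0→111.8 °C): 125.3 × 2.01 × 11.8 = 2972 J
Total: 6242 + 41474 + 52000 + 282426 + 2972 = 385114 J = 385 kJ

q = 385 kJ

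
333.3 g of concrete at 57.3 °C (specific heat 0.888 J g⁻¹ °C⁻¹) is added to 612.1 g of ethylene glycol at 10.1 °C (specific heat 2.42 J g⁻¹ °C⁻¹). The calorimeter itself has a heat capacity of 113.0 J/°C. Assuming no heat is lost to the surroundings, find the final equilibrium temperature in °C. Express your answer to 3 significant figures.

Heat lost by concrete = heat gained by ethylene glycol + calorimeter.
(333.3)(0.888)(57.3 − T) = [(612.1)(2.42) + 113.0](T − 10.1)
295.9704 (57.3 − T) = 1594.282 (T − 10.1)
16959 − 295.9704 T = 1594.282 T − 16102
33061 = 1890.2524 T
T = 17.49 °C

T_f = 17.5 °C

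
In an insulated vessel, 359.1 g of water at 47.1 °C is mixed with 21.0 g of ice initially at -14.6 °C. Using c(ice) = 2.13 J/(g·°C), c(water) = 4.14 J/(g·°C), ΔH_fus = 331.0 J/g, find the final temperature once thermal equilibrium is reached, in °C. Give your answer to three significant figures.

Heat to bring ice to 0 °C and melt it: q₁ = 21.0×2.13×14.6 + 21.0×331.0 = 7604.1 J
Heat the water can supply cooling to 0 °C: 359.1×4.14×47.1 = 70022.3 J > q₁, so all ice melts.
Energy balance: 359.1×4.14×(47.1 − T) = 7604.1 + 21.0×4.14×(T − 0)
1486.674(47.1 − T) = 7604.1 + 86.94 T
70022.3 − 7604.1 = 1573.614 T
T = 62418.2 / 1573.614 = 39.67 °C

T_f = 39.7 °C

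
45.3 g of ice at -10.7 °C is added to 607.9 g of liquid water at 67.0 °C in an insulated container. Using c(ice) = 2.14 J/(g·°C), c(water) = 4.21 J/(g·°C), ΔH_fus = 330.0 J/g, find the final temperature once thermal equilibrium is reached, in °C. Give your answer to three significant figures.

Heat to bring ice to 0 °C and melt it: q₁ = 45.3×2.14×10.7 + 45.3×330.0 = 15986 J
Heat the water can supply cooling to 0 °C: 607.9×4.21×67.0 = 171470 J > q₁, so all ice melts.
Energy balance: 607.9×4.21×(67.0 − T) = 15986 + 45.3×4.21×(T − 0)
2559.259(67.0 − T) = 15986 + 190.713 T
171470 − 15986 = 2749.972 T
T = 155484 / 2749.972 = 56.54 °C

T_f = 56.5 °C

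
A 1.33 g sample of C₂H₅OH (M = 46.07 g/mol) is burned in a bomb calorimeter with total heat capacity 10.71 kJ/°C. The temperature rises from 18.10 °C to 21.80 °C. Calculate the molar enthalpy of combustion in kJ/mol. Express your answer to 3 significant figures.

ΔT = 21.80 − 18.10 = 3.70 °C
q_cal = C_cal × ΔT = 10.71 × 3.70 = 39.627 kJ
n = 1.33 / 46.07 = 0.02887 mol
q_rxn = −q_cal = -39.627 kJ
ΔH = -39.627 / 0.02887 = -1373 kJ/mol

ΔH = -1370 kJ/mol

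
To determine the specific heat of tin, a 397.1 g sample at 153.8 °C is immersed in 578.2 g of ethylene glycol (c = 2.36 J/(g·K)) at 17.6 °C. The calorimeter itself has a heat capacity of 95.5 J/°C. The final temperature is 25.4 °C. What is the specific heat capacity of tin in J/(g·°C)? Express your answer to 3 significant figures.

c = 0.223 J/(g·°C)

q_gained = (578.2 × 2.36 + 95.5) × (25.4 − 17.6) = 11390 J
q_lost = 397.1 × c × (153.8 − 25.4) = 50987.64 c
Set equal: c = 11390 / 50987.64 = 0.223 J/(g·°C)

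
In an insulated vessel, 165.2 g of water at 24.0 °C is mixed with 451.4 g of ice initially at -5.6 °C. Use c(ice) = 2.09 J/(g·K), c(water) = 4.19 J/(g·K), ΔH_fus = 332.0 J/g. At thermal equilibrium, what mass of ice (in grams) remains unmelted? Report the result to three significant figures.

m_ice remaining = 417 g

Heat to warm all ice to 0 °C: 451.4×2.09×5.6 = 5283.2 J
Heat released by water cooling to 0 °C: 165.2×4.19×24.0 = 16613 J
16613 J < 5283.2 + 451.4×332.0 = 155148.0 J, so not all ice melts; final T = 0 °C.
Heat left for melting: 16613 − 5283.2 = 11329.8 J
Mass melted = 11329.8 / 332.0 = 34.13 g
Ice remaining = 451.4 − 34.13 = 417.27 g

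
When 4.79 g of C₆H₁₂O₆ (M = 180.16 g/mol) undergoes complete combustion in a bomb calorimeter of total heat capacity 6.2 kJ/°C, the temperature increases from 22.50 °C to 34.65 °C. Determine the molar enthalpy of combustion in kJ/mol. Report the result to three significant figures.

ΔH = -2830 kJ/mol

ΔT = 34.65 − 22.50 = 12.15 °C
q_cal = C_cal × ΔT = 6.2 × 12.15 = 75.33 kJ
n = 4.79 / 180.16 = 0.02659 mol
q_rxn = −q_cal = -75.33 kJ
ΔH = -75.33 / 0.02659 = -2833 kJ/mol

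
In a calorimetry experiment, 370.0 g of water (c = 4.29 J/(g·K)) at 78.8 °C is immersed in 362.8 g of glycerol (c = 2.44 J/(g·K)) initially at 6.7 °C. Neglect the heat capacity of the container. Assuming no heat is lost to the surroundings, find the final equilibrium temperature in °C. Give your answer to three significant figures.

T_f = 53.0 °C

Heat lost by water = heat gained by glycerol.
(370.0)(4.29)(78.8 − T) = (362.8)(2.44)(T − 6.7)
1587.3 (78.8 − T) = 885.232 (T − 6.7)
125080 − 1587.3 T = 885.232 T − 5931.1
131011.1 = 2472.532 T
T = 52.99 °C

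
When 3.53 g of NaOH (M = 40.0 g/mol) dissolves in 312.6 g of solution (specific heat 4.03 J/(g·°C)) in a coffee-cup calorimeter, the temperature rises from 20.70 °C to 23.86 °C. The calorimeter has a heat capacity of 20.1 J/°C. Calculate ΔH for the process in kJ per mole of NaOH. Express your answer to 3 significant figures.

ΔH = -45.8 kJ/mol

|ΔT| = |23.86 − 20.70| = 3.16 °C
|q_surr| = (312.6 × 4.03 + 20.1) × 3.16 = 1279.878 × 3.16 = 4044 J
n(NaOH) = 3.53 / 40.0 = 0.08825 mol
Temperature rose, so q_rxn = −|q_surr| = -4.044 kJ
ΔH = q_rxn / n = -45.82 kJ/mol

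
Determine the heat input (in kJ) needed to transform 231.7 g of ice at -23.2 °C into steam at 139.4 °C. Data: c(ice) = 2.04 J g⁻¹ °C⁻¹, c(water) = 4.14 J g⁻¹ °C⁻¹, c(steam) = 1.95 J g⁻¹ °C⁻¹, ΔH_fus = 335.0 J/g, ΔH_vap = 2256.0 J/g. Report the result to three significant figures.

q1 (heat ice -23.2→0.0 °C): 231.7 × 2.04 × 23.2 = 10966 J
q2 (melt at 0 °C): 231.7 × 335.0 = 77620 J
q3 (heat water 0.0→100.0 °C): 231.7 × 4.14 × 100.0 = 95924 J
q4 (vaporize at 100 °C): 231.7 × 2256.0 = 522715 J
q5 (heat steam 100.0→139.4 °C): 231.7 × 1.95 × 39.4 = 17802 J
Total: 10966 + 77620 + 95924 + 522715 + 17802 = 725027 J = 725 kJ

q = 725 kJ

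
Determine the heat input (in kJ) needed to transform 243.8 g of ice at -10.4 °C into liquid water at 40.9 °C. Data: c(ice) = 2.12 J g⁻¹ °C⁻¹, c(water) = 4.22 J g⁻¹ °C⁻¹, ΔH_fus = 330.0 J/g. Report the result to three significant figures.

q = 128 kJ

q1 (heat ice -10.4→0.0 °C): 243.8 × 2.12 × 10.4 = 5375 J
q2 (melt at 0 °C): 243.8 × 330.0 = 80454 J
q3 (heat water 0.0→40.9 °C): 243.8 × 4.22 × 40.9 = 42079 J
Total: 5375 + 80454 + 42079 = 127908 J = 128 kJ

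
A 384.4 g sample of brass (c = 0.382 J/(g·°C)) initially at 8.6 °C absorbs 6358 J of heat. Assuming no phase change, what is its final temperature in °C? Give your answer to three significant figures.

ΔT = q / (m c) = 6358 / (384.4 × 0.382) = 43.30 °C
T_f = 8.6 + 43.30 = 51.90 °C

T_f = 51.9 °C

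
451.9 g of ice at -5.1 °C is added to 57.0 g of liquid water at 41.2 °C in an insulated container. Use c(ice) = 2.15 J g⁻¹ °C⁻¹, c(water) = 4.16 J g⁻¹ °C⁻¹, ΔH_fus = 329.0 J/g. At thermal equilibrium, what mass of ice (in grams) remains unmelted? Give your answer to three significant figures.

Heat to warm all ice to 0 °C: 451.9×2.15×5.1 = 4955.1 J
Heat released by water cooling to 0 °C: 57.0×4.16×41.2 = 9769.3 J
9769.3 J < 4955.1 + 451.9×329.0 = 153630.2 J, so not all ice melts; final T = 0 °C.
Heat left for melting: 9769.3 − 4955.1 = 4814.2 J
Mass melted = 4814.2 / 329.0 = 14.63 g
Ice remaining = 451.9 − 14.63 = 437.27 g

m_ice remaining = 437 g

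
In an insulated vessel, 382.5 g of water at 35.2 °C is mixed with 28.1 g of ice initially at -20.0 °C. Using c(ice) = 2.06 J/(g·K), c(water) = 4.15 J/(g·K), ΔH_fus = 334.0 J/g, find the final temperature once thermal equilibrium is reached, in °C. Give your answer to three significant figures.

T_f = 26.6 °C

Heat to bring ice to 0 °C and melt it: q₁ = 28.1×2.06×20.0 + 28.1×334.0 = 10543 J
Heat the water can supply cooling to 0 °C: 382.5×4.15×35.2 = 55875.6 J > q₁, so all ice melts.
Energy balance: 382.5×4.15×(35.2 − T) = 10543 + 28.1×4.15×(T − 0)
1587.375(35.2 − T) = 10543 + 116.615 T
55875.6 − 10543 = 1703.990 T
T = 45332.6 / 1703.990 = 26.60 °C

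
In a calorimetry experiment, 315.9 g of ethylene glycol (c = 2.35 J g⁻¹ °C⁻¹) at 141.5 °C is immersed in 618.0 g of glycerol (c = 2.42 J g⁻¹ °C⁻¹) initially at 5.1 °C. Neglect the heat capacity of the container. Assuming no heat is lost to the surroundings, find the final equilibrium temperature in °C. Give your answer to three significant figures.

T_f = 50.3 °C

Heat lost by ethylene glycol = heat gained by glycerol.
(315.9)(2.35)(141.5 − T) = (618.0)(2.42)(T − 5.1)
742.365 (141.5 − T) = 1495.56 (T − 5.1)
105040 − 742.365 T = 1495.56 T − 7627.4
112667.4 = 2237.925 T
T = 50.34 °C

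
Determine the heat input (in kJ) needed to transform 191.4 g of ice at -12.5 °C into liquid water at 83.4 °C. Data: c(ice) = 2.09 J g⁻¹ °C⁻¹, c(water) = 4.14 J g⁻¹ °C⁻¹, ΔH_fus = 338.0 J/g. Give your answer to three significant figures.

q1 (heat ice -12.5→0.0 °C): 191.4 × 2.09 × 12.5 = 5000 J
q2 (melt at 0 °C): 191.4 × 338.0 = 64693 J
q3 (heat water 0.0→83.4 °C): 191.4 × 4.14 × 83.4 = 66086 J
Total: 5000 + 64693 + 66086 = 135779 J = 136 kJ

q = 136 kJ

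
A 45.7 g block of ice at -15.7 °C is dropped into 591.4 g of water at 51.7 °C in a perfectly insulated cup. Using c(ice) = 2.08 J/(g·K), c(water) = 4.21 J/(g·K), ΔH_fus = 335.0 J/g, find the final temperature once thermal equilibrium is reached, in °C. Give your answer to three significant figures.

Heat to bring ice to 0 °C and melt it: q₁ = 45.7×2.08×15.7 + 45.7×335.0 = 16802 J
Heat the water can supply cooling to 0 °C: 591.4×4.21×51.7 = 128722 J > q₁, so all ice melts.
Energy balance: 591.4×4.21×(51.7 − T) = 16802 + 45.7×4.21×(T − 0)
2489.794(51.7 − T) = 16802 + 192.397 T
128722 − 16802 = 2682.191 T
T = 111920 / 2682.191 = 41.73 °C

T_f = 41.7 °C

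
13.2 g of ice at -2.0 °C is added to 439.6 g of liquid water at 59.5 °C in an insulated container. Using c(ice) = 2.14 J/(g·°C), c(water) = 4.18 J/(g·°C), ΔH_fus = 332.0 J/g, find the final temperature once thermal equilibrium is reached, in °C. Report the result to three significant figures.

Heat to bring ice to 0 °C and melt it: q₁ = 13.2×2.14×2.0 + 13.2×332.0 = 4438.9 J
Heat the water can supply cooling to 0 °C: 439.6×4.18×59.5 = 109333 J > q₁, so all ice melts.
Energy balance: 439.6×4.18×(59.5 − T) = 4438.9 + 13.2×4.18×(T − 0)
1837.528(59.5 − T) = 4438.9 + 55.176 T
109333 − 4438.9 = 1892.704 T
T = 104894.1 / 1892.704 = 55.42 °C

T_f = 55.4 °C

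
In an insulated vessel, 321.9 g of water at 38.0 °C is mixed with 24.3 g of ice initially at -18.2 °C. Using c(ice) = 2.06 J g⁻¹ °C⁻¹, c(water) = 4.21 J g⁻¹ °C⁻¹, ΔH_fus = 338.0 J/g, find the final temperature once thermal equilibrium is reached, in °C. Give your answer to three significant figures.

Heat to bring ice to 0 °C and melt it: q₁ = 24.3×2.06×18.2 + 24.3×338.0 = 9124.5 J
Heat the water can supply cooling to 0 °C: 321.9×4.21×38.0 = 51497.6 J > q₁, so all ice melts.
Energy balance: 321.9×4.21×(38.0 − T) = 9124.5 + 24.3×4.21×(T − 0)
1355.199(38.0 − T) = 9124.5 + 102.303 T
51497.6 − 9124.5 = 1457.502 T
T = 42373.1 / 1457.502 = 29.07 °C

T_f = 29.1 °C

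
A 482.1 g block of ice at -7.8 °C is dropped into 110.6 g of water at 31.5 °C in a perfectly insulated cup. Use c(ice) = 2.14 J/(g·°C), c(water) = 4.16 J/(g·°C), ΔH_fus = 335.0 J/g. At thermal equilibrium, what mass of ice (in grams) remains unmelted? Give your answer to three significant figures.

Heat to warm all ice to 0 °C: 482.1×2.14×7.8 = 8047.2 J
Heat released by water cooling to 0 °C: 110.6×4.16×31.5 = 14493 J
14493 J < 8047.2 + 482.1×335.0 = 169550.7 J, so not all ice melts; final T = 0 °C.
Heat left for melting: 14493 − 8047.2 = 6445.8 J
Mass melted = 6445.8 / 335.0 = 19.24 g
Ice remaining = 482.1 − 19.24 = 462.86 g

m_ice remaining = 463 g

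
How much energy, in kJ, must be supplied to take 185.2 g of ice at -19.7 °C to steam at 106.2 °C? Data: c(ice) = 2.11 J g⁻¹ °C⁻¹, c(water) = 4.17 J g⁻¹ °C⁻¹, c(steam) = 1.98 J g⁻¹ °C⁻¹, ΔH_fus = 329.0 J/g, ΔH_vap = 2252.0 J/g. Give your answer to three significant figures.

q = 565 kJ

q1 (heat ice -19.7→0.0 °C): 185.2 × 2.11 × 19.7 = 7698 J
q2 (melt at 0 °C): 185.2 × 329.0 = 60931 J
q3 (heat water 0.0→100.0 °C): 185.2 × 4.17 × 100.0 = 77228 J
q4 (vaporize at 100 °C): 185.2 × 2252.0 = 417070 J
q5 (heat steam 100.0→106.2 °C): 185.2 × 1.98 × 6.2 = 2274 J
Total: 7698 + 60931 + 77228 + 417070 + 2274 = 565201 J = 565 kJ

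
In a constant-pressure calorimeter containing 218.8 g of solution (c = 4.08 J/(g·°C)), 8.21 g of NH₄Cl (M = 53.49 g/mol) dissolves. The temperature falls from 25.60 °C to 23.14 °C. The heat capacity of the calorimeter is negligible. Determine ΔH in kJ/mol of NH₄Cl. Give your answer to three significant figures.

|ΔT| = |23.14 − 25.60| = 2.46 °C
|q_surr| = (218.8 × 4.08) × 2.46 = 892.704 × 2.46 = 2196 J
n(NH₄Cl) = 8.21 / 53.49 = 0.1535 mol
Temperature fell, so q_rxn = +|q_surr| = 2.196 kJ
ΔH = q_rxn / n = 14.31 kJ/mol

ΔH = 14.3 kJ/mol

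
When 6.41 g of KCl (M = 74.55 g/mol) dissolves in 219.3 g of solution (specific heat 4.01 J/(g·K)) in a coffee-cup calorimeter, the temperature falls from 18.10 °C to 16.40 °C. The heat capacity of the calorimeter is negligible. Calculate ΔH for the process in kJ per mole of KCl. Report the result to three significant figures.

|ΔT| = |16.40 − 18.10| = 1.70 °C
|q_surr| = (219.3 × 4.01) × 1.70 = 879.393 × 1.70 = 1495 J
n(KCl) = 6.41 / 74.55 = 0.08598 mol
Temperature fell, so q_rxn = +|q_surr| = 1.495 kJ
ΔH = q_rxn / n = 17.39 kJ/mol

ΔH = 17.4 kJ/mol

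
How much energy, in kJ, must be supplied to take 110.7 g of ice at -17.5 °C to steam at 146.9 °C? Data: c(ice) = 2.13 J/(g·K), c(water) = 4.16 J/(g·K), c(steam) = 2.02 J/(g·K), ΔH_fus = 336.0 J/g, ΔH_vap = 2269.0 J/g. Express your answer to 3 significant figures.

q1 (heat ice -17.5→0.0 °C): 110.7 × 2.13 × 17.5 = 4126 J
q2 (melt at 0 °C): 110.7 × 336.0 = 37195 J
q3 (heat water 0.0→100.0 °C): 110.7 × 4.16 × 100.0 = 46051 J
q4 (vaporize at 100 °C): 110.7 × 2269.0 = 251178 J
q5 (heat steam 100.0→146.9 °C): 110.7 × 2.02 × 46.9 = 10487 J
Total: 4126 + 37195 + 46051 + 251178 + 10487 = 349037 J = 349 kJ

q = 349 kJ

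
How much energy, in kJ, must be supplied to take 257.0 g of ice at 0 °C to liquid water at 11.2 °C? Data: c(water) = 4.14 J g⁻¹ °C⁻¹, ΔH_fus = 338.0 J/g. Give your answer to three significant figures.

q = 98.8 kJ

q1 (melt at 0 °C): 257.0 × 338.0 = 86866 J
q2 (heat water 0.0→11.2 °C): 257.0 × 4.14 × 11.2 = 11917 J
Total: 86866 + 11917 = 98783 J = 98.8 kJ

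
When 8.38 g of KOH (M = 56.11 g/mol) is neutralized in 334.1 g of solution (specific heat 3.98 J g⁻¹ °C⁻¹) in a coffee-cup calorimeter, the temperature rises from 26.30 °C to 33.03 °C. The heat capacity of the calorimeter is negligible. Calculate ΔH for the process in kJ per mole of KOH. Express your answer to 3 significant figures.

ΔH = -59.9 kJ/mol

|ΔT| = |33.03 − 26.30| = 6.73 °C
|q_surr| = (334.1 × 3.98) × 6.73 = 1329.718 × 6.73 = 8949 J
n(KOH) = 8.38 / 56.11 = 0.1493 mol
Temperature rose, so q_rxn = −|q_surr| = -8.949 kJ
ΔH = q_rxn / n = -59.94 kJ/mol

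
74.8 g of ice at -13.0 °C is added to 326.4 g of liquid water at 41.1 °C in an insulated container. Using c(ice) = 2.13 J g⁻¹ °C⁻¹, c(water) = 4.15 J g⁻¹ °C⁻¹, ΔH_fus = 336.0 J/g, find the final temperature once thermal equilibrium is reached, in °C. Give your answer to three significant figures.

T_f = 17.1 °C

Heat to bring ice to 0 °C and melt it: q₁ = 74.8×2.13×13.0 + 74.8×336.0 = 27204 J
Heat the water can supply cooling to 0 °C: 326.4×4.15×41.1 = 55672.4 J > q₁, so all ice melts.
Energy balance: 326.4×4.15×(41.1 − T) = 27204 + 74.8×4.15×(T − 0)
1354.56(41.1 − T) = 27204 + 310.42 T
55672.4 − 27204 = 1664.98 T
T = 28468.4 / 1664.98 = 17.10 °C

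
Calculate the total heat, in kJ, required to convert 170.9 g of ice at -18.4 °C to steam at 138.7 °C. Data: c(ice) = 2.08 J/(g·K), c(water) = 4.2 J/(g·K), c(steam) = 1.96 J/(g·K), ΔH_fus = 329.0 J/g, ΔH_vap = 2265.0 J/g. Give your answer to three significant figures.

q1 (heat ice -18.4→0.0 °C): 170.9 × 2.08 × 18.4 = 6541 J
q2 (melt at 0 °C): 170.9 × 329.0 = 56226 J
q3 (heat water 0.0→100.0 °C): 170.9 × 4.2 × 100.0 = 71778 J
q4 (vaporize at 100 °C): 170.9 × 2265.0 = 387089 J
q5 (heat steam 100.0→138.7 °C): 170.9 × 1.96 × 38.7 = 12963 J
Total: 6541 + 56226 + 71778 + 387089 + 12963 = 534597 J = 535 kJ

q = 535 kJ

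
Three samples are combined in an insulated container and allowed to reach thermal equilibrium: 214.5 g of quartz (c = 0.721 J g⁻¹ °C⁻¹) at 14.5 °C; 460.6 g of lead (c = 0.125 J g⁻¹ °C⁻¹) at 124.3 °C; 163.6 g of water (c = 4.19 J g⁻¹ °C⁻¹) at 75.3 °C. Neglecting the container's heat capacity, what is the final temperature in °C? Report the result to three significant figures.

T_f = 68.0 °C

Σ mᵢcᵢ(T − Tᵢ) = 0  ⇒  T = Σ mᵢcᵢTᵢ / Σ mᵢcᵢ
Σ mᵢcᵢ = 214.5×0.721 + 460.6×0.125 + 163.6×4.19 = 897.7135
Σ mᵢcᵢTᵢ = 154.6545×14.5 + 57.575×124.3 + 685.484×75.3 = 61016
T = 61016 / 897.7135 = 67.97 °C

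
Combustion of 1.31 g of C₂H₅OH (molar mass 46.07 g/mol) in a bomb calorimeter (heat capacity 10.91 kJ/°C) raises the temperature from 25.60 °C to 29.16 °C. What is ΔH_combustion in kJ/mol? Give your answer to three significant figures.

ΔT = 29.16 − 25.60 = 3.56 °C
q_cal = C_cal × ΔT = 10.91 × 3.56 = 38.8396 kJ
n = 1.31 / 46.07 = 0.02843 mol
q_rxn = −q_cal = -38.8396 kJ
ΔH = -38.8396 / 0.02843 = -1366 kJ/mol

ΔH = -1370 kJ/mol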